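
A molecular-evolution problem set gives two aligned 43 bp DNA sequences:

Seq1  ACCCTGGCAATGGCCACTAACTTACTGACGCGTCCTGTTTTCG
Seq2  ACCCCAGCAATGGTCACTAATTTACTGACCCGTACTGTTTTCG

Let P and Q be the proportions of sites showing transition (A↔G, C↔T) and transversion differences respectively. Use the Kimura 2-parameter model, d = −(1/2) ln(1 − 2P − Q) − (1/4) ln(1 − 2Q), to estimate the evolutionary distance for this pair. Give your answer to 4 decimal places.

The sequences differ at positions 5 (T/C, transition), 6 (G/A, transition), 14 (C/T, transition), 21 (C/T, transition), 30 (G/C, transversion), 34 (C/A, transversion).
Of the 6 differences, 4 transitions and 2 transversions over 43 sites: P = 4/43 = 0.093023, Q = 2/43 = 0.046512.
d = −0.5·ln(0.767442) − 0.25·ln(0.906976) = −0.5·(-0.264692) − 0.25·(-0.097639) = 0.1568.

0.1568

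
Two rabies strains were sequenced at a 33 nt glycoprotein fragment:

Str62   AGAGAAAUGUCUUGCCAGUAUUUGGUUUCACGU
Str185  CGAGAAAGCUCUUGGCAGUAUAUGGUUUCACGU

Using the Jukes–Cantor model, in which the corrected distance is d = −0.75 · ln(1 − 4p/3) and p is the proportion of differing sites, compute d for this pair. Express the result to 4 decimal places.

Differing sites — 1:A/C; 8:U/G; 9:G/C; 15:C/G; 22:U/A.
p = 5/33 = 0.151515.
d = −0.75 · ln(1 − (4/3)·0.151515) = −0.75 · ln(0.797980) = −0.75 · (-0.225672) = 0.1693.

0.1693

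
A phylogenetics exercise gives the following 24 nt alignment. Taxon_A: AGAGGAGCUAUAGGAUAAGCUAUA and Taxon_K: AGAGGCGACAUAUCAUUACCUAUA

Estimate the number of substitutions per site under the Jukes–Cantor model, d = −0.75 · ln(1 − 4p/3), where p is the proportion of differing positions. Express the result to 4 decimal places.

0.3694

The sequences differ at positions 6 (A/C), 8 (C/A), 9 (U/C), 13 (G/U), 14 (G/C), 17 (A/U), 19 (G/C).
p = 7/24 = 0.291667.
d = −0.75 · ln(1 − (4/3)·0.291667) = −0.75 · ln(0.611111) = −0.75 · (-0.492477) = 0.3694.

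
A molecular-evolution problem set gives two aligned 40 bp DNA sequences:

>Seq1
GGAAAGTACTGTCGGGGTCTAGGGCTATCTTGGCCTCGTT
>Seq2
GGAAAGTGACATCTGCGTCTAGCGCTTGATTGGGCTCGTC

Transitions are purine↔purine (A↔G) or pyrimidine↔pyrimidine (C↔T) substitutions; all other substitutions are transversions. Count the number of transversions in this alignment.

Mismatches occur at site 8 (A↔G, transition), site 9 (C↔A, transversion), site 10 (T↔C, transition), site 11 (G↔A, transition), site 14 (G↔T, transversion), site 16 (G↔C, transversion), site 23 (G↔C, transversion), site 27 (A↔T, transversion), site 28 (T↔G, transversion), site 29 (C↔A, transversion), site 34 (C↔G, transversion), site 40 (T↔C, transition).
Of the 12 differences, 4 transitions and 8 transversions, so the answer is 8.

8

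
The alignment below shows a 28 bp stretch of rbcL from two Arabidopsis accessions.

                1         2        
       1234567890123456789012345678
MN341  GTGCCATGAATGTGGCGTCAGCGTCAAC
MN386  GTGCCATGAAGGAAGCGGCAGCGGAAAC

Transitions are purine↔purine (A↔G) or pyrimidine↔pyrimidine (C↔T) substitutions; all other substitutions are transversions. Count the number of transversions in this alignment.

5

Mismatches occur at site 11 (T/G, transversion), site 13 (T/A, transversion), site 14 (G/A, transition), site 18 (T/G, transversion), site 24 (T/G, transversion), site 25 (C/A, transversion).
Of the 6 differences, 1 transition and 5 transversions, so the answer is 5.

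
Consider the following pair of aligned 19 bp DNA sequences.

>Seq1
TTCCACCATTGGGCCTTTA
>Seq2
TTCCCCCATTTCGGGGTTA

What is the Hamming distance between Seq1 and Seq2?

The sequences differ at positions 5 (A/C), 11 (G/T), 12 (G/C), 14 (C/G), 15 (C/G), 16 (T/G).
That gives 6 mismatches out of 19 aligned sites, so the Hamming distance is 6.

6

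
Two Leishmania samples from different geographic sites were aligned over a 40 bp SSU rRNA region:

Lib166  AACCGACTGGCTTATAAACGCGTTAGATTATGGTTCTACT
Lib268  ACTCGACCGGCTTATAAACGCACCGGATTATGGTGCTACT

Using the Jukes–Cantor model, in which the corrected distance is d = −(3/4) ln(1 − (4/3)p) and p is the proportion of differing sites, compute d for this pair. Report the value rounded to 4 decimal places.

0.2326

Differing sites — 2:A/C; 3:C/T; 8:T/C; 22:G/A; 23:T/C; 24:T/C; 25:A/G; 35:T/G.
p = 8/40 = 0.200000.
d = −0.75 · ln(1 − (4/3)·0.200000) = −0.75 · ln(0.733333) = −0.75 · (-0.310155) = 0.2326.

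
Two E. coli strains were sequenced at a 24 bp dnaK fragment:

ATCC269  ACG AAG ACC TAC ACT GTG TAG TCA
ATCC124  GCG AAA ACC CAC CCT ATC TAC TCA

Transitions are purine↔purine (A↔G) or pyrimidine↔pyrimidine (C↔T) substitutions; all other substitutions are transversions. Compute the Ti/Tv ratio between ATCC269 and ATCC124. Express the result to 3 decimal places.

1.333

The sequences differ at positions 1 (A/G, transition), 6 (G/A, transition), 10 (T/C, transition), 13 (A/C, transversion), 16 (G/A, transition), 18 (G/C, transversion), 21 (G/C, transversion).
Of the 7 differences, 4 transitions and 3 transversions, so Ti/Tv = 4/3 = 1.333.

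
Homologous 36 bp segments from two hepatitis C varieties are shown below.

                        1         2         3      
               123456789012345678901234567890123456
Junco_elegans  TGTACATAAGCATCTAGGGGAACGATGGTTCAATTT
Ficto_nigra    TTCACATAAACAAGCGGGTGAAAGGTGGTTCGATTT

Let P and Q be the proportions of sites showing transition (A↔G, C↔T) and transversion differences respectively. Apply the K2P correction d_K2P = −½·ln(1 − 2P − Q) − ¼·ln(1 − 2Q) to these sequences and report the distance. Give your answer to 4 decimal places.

Differing sites — 2:G/T (Tv); 3:T/C (Ti); 10:G/A (Ti); 13:T/A (Tv); 14:C/G (Tv); 15:T/C (Ti); 16:A/G (Ti); 19:G/T (Tv); 23:C/A (Tv); 25:A/G (Ti); 32:A/G (Ti).
Of the 11 differences, 6 transitions and 5 transversions over 36 sites: P = 6/36 = 0.166667, Q = 5/36 = 0.138889.
d = −0.5·ln(0.527777) − 0.25·ln(0.722222) = −0.5·(-0.639081) − 0.25·(-0.325423) = 0.4009.

0.4009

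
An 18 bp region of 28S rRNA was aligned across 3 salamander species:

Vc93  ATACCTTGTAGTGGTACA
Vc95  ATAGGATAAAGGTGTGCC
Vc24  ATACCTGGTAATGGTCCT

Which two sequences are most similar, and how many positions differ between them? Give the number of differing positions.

Pairwise Hamming distances:
  Vc93 vs Vc95: 9
  Vc93 vs Vc24: 4
  Vc95 vs Vc24: 11
The smallest is 4, between Vc93 and Vc24.

4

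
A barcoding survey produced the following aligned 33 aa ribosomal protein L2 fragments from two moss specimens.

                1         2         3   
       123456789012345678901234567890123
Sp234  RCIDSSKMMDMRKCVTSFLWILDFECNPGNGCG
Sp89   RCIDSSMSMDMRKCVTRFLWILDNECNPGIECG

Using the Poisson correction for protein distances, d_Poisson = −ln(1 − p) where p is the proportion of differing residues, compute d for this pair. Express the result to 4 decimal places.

0.2007

Differing sites — 7:K/M; 8:M/S; 17:S/R; 24:F/N; 30:N/I; 31:G/E.
p = 6/33 = 0.181818.
d = −ln(1 − 0.181818) = −ln(0.818182) = 0.2007.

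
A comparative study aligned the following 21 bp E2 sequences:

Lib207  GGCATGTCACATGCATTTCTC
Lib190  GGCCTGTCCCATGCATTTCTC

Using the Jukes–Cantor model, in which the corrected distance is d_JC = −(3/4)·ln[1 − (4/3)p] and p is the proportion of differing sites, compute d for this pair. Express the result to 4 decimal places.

0.1019

Differing sites — 4:A/C; 9:A/C.
p = 2/21 = 0.095238.
d = −0.75 · ln(1 − (4/3)·0.095238) = −0.75 · ln(0.873016) = −0.75 · (-0.135801) = 0.1019.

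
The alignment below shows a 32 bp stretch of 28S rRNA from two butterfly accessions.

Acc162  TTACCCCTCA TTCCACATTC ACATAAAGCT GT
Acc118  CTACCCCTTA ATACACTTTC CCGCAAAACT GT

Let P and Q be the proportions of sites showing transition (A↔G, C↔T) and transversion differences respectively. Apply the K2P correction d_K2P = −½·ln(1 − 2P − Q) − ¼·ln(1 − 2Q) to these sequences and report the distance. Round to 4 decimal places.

0.3596

Mismatches occur at site 1 (T/C, transition), site 9 (C/T, transition), site 11 (T/A, transversion), site 13 (C/A, transversion), site 17 (A/T, transversion), site 21 (A/C, transversion), site 23 (A/G, transition), site 24 (T/C, transition), site 28 (G/A, transition).
Of the 9 differences, 5 transitions and 4 transversions over 32 sites: P = 5/32 = 0.156250, Q = 4/32 = 0.125000.
d = −0.5·ln(0.562500) − 0.25·ln(0.750000) = −0.5·(-0.575364) − 0.25·(-0.287682) = 0.3596.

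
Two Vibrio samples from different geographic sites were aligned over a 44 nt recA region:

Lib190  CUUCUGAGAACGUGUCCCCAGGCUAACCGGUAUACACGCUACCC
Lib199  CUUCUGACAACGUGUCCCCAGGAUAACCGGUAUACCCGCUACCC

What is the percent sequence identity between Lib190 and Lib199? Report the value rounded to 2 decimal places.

Differing sites — 8:G/C; 23:C/A; 36:A/C.
41 of the 44 sites match, so the percent identity is 41/44 × 100 = 93.18%.

93.18%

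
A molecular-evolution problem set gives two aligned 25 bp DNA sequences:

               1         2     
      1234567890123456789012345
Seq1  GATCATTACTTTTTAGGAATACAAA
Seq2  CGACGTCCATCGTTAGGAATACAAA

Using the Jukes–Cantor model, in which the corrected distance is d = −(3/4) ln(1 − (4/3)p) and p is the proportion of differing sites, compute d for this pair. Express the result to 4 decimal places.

The sequences differ at positions 1 (G/C), 2 (A/G), 3 (T/A), 5 (A/G), 7 (T/C), 8 (A/C), 9 (C/A), 11 (T/C), 12 (T/G).
p = 9/25 = 0.360000.
d = −0.75 · ln(1 − (4/3)·0.360000) = −0.75 · ln(0.520000) = −0.75 · (-0.653926) = 0.4904.

0.4904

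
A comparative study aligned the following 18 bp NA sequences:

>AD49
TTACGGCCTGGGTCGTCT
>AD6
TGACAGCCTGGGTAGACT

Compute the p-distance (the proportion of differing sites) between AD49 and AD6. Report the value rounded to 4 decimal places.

The sequences differ at positions 2 (T/G), 5 (G/A), 14 (C/A), 16 (T/A).
There are 4 differences over 18 sites, so p = 4/18 = 0.2222.

0.2222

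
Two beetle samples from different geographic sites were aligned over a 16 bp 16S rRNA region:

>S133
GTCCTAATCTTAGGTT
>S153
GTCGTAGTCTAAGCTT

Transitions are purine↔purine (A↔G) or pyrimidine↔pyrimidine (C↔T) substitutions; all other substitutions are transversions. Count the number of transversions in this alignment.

3

Mismatches occur at site 4 (C/G, transversion), site 7 (A/G, transition), site 11 (T/A, transversion), site 14 (G/C, transversion).
Of the 4 differences, 1 transition and 3 transversions, so the answer is 3.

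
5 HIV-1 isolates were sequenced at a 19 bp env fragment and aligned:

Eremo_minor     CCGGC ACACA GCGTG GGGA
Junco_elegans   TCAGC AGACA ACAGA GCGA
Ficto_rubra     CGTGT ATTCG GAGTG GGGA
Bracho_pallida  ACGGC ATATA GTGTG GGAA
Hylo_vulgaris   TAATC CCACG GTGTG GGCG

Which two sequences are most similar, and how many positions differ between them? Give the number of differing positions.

5

Pairwise Hamming distances:
  Eremo_minor vs Junco_elegans: 8
  Eremo_minor vs Ficto_rubra: 7
  Eremo_minor vs Bracho_pallida: 5
  Eremo_minor vs Hylo_vulgaris: 9
  Junco_elegans vs Ficto_rubra: 13
  Junco_elegans vs Bracho_pallida: 11
  Junco_elegans vs Hylo_vulgaris: 13
  Ficto_rubra vs Bracho_pallida: 9
  Ficto_rubra vs Hylo_vulgaris: 11
  Bracho_pallida vs Hylo_vulgaris: 10
The smallest is 5, between Eremo_minor and Bracho_pallida.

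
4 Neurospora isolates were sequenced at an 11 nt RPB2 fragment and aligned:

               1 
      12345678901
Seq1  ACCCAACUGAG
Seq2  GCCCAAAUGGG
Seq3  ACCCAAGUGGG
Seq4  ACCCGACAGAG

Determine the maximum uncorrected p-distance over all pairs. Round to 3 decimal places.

0.455

Pairwise Hamming distances:
  Seq1 vs Seq2: 3
  Seq1 vs Seq3: 2
  Seq1 vs Seq4: 2
  Seq2 vs Seq3: 2
  Seq2 vs Seq4: 5
  Seq3 vs Seq4: 4
The largest is 5 mismatches, between Seq2 and Seq4; p = 5/11 = 0.455.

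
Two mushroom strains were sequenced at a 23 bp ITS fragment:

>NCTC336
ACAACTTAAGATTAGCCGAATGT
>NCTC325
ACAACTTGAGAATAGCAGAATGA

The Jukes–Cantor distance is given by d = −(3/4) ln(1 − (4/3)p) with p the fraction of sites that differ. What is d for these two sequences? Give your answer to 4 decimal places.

0.1979

Differing sites — 8:A/G; 12:T/A; 17:C/A; 23:T/A.
p = 4/23 = 0.173913.
d = −0.75 · ln(1 − (4/3)·0.173913) = −0.75 · ln(0.768116) = −0.75 · (-0.263815) = 0.1979.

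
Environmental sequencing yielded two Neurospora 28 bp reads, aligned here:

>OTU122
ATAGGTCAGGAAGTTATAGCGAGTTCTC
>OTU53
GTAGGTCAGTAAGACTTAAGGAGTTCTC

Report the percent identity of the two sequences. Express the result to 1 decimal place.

75.0%

Differing sites — 1:A/G; 10:G/T; 14:T/A; 15:T/C; 16:A/T; 19:G/A; 20:C/G.
21 of the 28 sites match, so the percent identity is 21/28 × 100 = 75.0%.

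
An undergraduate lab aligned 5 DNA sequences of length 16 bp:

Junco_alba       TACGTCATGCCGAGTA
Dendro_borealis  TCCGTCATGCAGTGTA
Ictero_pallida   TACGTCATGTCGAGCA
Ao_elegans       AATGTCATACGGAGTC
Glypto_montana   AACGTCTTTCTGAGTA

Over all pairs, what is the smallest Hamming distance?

2

Pairwise Hamming distances:
  Junco_alba vs Dendro_borealis: 3
  Junco_alba vs Ictero_pallida: 2
  Junco_alba vs Ao_elegans: 5
  Junco_alba vs Glypto_montana: 4
  Dendro_borealis vs Ictero_pallida: 5
  Dendro_borealis vs Ao_elegans: 7
  Dendro_borealis vs Glypto_montana: 6
  Ictero_pallida vs Ao_elegans: 7
  Ictero_pallida vs Glypto_montana: 6
  Ao_elegans vs Glypto_montana: 5
The smallest is 2, between Junco_alba and Ictero_pallida.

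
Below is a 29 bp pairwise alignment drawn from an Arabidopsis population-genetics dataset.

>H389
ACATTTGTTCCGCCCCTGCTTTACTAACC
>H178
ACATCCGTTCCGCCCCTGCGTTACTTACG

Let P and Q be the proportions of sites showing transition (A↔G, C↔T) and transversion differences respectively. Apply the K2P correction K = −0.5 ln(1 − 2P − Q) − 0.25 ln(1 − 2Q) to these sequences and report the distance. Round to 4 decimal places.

0.1961

Differing sites — 5:T/C (Ti); 6:T/C (Ti); 20:T/G (Tv); 26:A/T (Tv); 29:C/G (Tv).
Of the 5 differences, 2 transitions and 3 transversions over 29 sites: P = 2/29 = 0.068966, Q = 3/29 = 0.103448.
d = −0.5·ln(0.758620) − 0.25·ln(0.793104) = −0.5·(-0.276254) − 0.25·(-0.231801) = 0.1961.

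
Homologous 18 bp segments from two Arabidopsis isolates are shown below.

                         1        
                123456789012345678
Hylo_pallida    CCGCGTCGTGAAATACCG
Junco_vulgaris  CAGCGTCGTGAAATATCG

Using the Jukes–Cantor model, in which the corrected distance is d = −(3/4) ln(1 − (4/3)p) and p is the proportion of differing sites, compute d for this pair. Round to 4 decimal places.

0.1203

Differing sites — 2:C/A; 16:C/T.
p = 2/18 = 0.111111.
d = −0.75 · ln(1 − (4/3)·0.111111) = −0.75 · ln(0.851852) = −0.75 · (-0.160342) = 0.1203.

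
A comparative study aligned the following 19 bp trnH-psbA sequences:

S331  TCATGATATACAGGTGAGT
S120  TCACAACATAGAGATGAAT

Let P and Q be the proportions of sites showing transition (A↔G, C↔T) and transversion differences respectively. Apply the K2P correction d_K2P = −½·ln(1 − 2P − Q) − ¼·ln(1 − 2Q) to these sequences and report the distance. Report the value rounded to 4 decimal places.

The sequences differ at positions 4 (T/C, transition), 5 (G/A, transition), 7 (T/C, transition), 11 (C/G, transversion), 14 (G/A, transition), 18 (G/A, transition).
Of the 6 differences, 5 transitions and 1 transversion over 19 sites: P = 5/19 = 0.263158, Q = 1/19 = 0.052632.
d = −0.5·ln(0.421052) − 0.25·ln(0.894736) = −0.5·(-0.864999) − 0.25·(-0.111227) = 0.4603.

0.4603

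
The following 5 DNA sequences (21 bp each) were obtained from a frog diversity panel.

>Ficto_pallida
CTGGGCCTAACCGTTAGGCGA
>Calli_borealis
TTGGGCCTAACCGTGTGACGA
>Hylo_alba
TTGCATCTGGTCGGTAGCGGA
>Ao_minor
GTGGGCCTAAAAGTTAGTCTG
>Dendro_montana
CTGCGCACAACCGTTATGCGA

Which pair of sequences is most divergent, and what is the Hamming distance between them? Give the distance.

Pairwise Hamming distances:
  Ficto_pallida vs Calli_borealis: 4
  Ficto_pallida vs Hylo_alba: 10
  Ficto_pallida vs Ao_minor: 6
  Ficto_pallida vs Dendro_montana: 4
  Calli_borealis vs Hylo_alba: 11
  Calli_borealis vs Ao_minor: 8
  Calli_borealis vs Dendro_montana: 8
  Hylo_alba vs Ao_minor: 13
  Hylo_alba vs Dendro_montana: 12
  Ao_minor vs Dendro_montana: 10
The largest is 13, between Hylo_alba and Ao_minor.

13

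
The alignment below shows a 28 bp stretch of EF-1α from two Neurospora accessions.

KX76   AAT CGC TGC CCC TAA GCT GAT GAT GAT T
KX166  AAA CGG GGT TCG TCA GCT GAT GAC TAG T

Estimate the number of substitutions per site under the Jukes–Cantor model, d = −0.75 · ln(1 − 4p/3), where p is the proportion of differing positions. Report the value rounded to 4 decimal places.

0.4850

Mismatches occur at site 3 (T/A), site 6 (C/G), site 7 (T/G), site 9 (C/T), site 10 (C/T), site 12 (C/G), site 14 (A/C), site 24 (T/C), site 25 (G/T), site 27 (T/G).
p = 10/28 = 0.357143.
d = −0.75 · ln(1 − (4/3)·0.357143) = −0.75 · ln(0.523809) = −0.75 · (-0.646628) = 0.4850.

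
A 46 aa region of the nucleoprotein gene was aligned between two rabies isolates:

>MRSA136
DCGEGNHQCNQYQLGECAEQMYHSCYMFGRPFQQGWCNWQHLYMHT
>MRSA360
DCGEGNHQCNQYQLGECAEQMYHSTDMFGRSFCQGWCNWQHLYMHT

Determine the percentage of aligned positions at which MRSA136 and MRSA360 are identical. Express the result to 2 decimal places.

Mismatches occur at site 25 (C/T), site 26 (Y/D), site 31 (P/S), site 33 (Q/C).
42 of the 46 sites match, so the percent identity is 42/46 × 100 = 91.30%.

91.30%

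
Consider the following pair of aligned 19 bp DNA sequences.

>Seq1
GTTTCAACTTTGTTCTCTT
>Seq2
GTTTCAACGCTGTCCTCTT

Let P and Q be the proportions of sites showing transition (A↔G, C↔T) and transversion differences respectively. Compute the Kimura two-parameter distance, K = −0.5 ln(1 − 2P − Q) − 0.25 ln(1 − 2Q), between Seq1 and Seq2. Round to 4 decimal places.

Differing sites — 9:T/G (Tv); 10:T/C (Ti); 14:T/C (Ti).
Of the 3 differences, 2 transitions and 1 transversion over 19 sites: P = 2/19 = 0.105263, Q = 1/19 = 0.052632.
d = −0.5·ln(0.736842) − 0.25·ln(0.894736) = −0.5·(-0.305382) − 0.25·(-0.111227) = 0.1805.

0.1805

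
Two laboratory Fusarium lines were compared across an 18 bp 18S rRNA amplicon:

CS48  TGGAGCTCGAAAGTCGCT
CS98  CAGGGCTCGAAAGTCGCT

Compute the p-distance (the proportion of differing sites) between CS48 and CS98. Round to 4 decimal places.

The sequences differ at positions 1 (T/C), 2 (G/A), 4 (A/G).
There are 3 differences over 18 sites, so p = 3/18 = 0.1667.

0.1667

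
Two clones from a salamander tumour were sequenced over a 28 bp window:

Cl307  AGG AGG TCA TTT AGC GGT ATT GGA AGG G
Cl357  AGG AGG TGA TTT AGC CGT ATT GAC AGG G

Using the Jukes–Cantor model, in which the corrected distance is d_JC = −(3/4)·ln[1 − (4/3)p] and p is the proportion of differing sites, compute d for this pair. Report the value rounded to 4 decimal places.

0.1585

Differing sites — 8:C/G; 16:G/C; 23:G/A; 24:A/C.
p = 4/28 = 0.142857.
d = −0.75 · ln(1 − (4/3)·0.142857) = −0.75 · ln(0.809524) = −0.75 · (-0.211309) = 0.1585.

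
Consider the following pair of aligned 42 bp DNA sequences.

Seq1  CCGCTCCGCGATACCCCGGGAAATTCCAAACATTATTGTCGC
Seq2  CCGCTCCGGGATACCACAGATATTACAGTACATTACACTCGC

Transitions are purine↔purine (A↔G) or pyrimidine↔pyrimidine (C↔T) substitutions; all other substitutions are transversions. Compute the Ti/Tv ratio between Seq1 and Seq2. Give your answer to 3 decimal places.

Differing sites — 9:C/G (Tv); 16:C/A (Tv); 18:G/A (Ti); 20:G/A (Ti); 21:A/T (Tv); 23:A/T (Tv); 25:T/A (Tv); 27:C/A (Tv); 28:A/G (Ti); 29:A/T (Tv); 36:T/C (Ti); 37:T/A (Tv); 38:G/C (Tv).
Of the 13 differences, 4 transitions and 9 transversions, so Ti/Tv = 4/9 = 0.444.

0.444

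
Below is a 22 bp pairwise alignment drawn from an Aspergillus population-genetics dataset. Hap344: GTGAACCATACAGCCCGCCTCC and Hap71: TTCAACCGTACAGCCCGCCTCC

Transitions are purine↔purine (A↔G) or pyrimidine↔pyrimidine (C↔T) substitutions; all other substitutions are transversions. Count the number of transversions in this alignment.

2

The sequences differ at positions 1 (G/T, transversion), 3 (G/C, transversion), 8 (A/G, transition).
Of the 3 differences, 1 transition and 2 transversions, so the answer is 2.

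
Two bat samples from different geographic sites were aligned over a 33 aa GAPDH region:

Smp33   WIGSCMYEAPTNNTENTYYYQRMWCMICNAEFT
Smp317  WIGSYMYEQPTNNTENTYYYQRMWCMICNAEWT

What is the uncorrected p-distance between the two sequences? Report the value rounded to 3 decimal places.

0.091

Mismatches occur at site 5 (C↔Y), site 9 (A↔Q), site 32 (F↔W).
There are 3 differences over 33 sites, so p = 3/33 = 0.091.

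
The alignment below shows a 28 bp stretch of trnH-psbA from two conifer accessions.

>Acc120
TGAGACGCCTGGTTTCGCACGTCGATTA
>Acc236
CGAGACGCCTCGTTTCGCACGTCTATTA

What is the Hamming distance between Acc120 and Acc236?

Differing sites — 1:T/C; 11:G/C; 24:G/T.
That gives 3 mismatches out of 28 aligned sites, so the Hamming distance is 3.

3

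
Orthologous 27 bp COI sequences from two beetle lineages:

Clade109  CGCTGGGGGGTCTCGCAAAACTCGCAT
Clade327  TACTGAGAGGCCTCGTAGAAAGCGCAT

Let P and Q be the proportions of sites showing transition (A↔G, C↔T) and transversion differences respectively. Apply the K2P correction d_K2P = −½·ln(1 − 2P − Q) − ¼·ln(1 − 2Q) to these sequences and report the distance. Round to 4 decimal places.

Differing sites — 1:C/T (Ti); 2:G/A (Ti); 6:G/A (Ti); 8:G/A (Ti); 11:T/C (Ti); 16:C/T (Ti); 18:A/G (Ti); 21:C/A (Tv); 22:T/G (Tv).
Of the 9 differences, 7 transitions and 2 transversions over 27 sites: P = 7/27 = 0.259259, Q = 2/27 = 0.074074.
d = −0.5·ln(0.407408) − 0.25·ln(0.851852) = −0.5·(-0.897940) − 0.25·(-0.160342) = 0.4891.

0.4891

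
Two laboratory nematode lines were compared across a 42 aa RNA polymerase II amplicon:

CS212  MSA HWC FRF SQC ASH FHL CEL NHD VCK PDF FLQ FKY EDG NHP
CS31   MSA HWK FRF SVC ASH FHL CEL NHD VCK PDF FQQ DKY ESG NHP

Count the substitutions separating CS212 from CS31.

The sequences differ at positions 6 (C/K), 11 (Q/V), 32 (L/Q), 34 (F/D), 38 (D/S).
That gives 5 mismatches out of 42 aligned sites, so the Hamming distance is 5.

5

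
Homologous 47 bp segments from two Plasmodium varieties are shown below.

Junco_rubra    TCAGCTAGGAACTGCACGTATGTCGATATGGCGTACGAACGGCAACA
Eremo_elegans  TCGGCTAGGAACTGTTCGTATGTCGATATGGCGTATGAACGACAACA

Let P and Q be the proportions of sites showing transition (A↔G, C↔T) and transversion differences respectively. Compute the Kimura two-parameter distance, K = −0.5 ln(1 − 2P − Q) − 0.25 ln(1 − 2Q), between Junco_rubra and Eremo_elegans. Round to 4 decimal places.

0.1172

The sequences differ at positions 3 (A/G, transition), 15 (C/T, transition), 16 (A/T, transversion), 36 (C/T, transition), 42 (G/A, transition).
Of the 5 differences, 4 transitions and 1 transversion over 47 sites: P = 4/47 = 0.085106, Q = 1/47 = 0.021277.
d = −0.5·ln(0.808511) − 0.25·ln(0.957446) = −0.5·(-0.212561) − 0.25·(-0.043486) = 0.1172.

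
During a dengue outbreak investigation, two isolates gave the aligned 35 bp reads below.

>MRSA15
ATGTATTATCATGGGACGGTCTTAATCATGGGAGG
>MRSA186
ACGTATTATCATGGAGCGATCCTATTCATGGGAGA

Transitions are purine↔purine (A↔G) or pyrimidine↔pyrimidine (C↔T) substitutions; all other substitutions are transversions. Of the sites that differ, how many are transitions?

Mismatches occur at site 2 (T/C, transition), site 15 (G/A, transition), site 16 (A/G, transition), site 19 (G/A, transition), site 22 (T/C, transition), site 25 (A/T, transversion), site 35 (G/A, transition).
Of the 7 differences, 6 transitions and 1 transversion, so the answer is 6.

6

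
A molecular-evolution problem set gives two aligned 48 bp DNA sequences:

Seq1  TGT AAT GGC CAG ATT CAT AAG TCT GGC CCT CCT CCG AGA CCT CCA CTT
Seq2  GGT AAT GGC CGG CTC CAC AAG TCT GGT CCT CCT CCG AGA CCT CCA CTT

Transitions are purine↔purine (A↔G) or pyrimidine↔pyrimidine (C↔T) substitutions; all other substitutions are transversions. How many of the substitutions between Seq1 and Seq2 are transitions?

Mismatches occur at site 1 (T↔G, transversion), site 11 (A↔G, transition), site 13 (A↔C, transversion), site 15 (T↔C, transition), site 18 (T↔C, transition), site 27 (C↔T, transition).
Of the 6 differences, 4 transitions and 2 transversions, so the answer is 4.

4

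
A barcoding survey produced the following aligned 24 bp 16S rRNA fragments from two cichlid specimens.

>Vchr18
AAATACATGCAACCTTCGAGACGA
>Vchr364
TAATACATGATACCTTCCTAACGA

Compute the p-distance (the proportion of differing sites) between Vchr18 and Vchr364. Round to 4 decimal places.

Mismatches occur at site 1 (A↔T), site 10 (C↔A), site 11 (A↔T), site 18 (G↔C), site 19 (A↔T), site 20 (G↔A).
There are 6 differences over 24 sites, so p = 6/24 = 0.2500.

0.2500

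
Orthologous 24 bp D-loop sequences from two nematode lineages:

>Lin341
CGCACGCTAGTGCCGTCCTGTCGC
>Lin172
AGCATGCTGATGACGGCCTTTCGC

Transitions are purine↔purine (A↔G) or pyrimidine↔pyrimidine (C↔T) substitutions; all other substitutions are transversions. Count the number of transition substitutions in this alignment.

Differing sites — 1:C/A (Tv); 5:C/T (Ti); 9:A/G (Ti); 10:G/A (Ti); 13:C/A (Tv); 16:T/G (Tv); 20:G/T (Tv).
Of the 7 differences, 3 transitions and 4 transversions, so the answer is 3.

3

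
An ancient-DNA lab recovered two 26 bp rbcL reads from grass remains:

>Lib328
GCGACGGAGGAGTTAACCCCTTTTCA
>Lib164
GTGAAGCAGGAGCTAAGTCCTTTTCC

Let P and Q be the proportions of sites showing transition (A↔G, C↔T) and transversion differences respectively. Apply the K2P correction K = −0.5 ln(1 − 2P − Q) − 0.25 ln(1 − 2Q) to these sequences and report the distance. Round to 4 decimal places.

0.3347

Mismatches occur at site 2 (C→T, transition), site 5 (C→A, transversion), site 7 (G→C, transversion), site 13 (T→C, transition), site 17 (C→G, transversion), site 18 (C→T, transition), site 26 (A→C, transversion).
Of the 7 differences, 3 transitions and 4 transversions over 26 sites: P = 3/26 = 0.115385, Q = 4/26 = 0.153846.
d = −0.5·ln(0.615384) − 0.25·ln(0.692308) = −0.5·(-0.485509) − 0.25·(-0.367724) = 0.3347.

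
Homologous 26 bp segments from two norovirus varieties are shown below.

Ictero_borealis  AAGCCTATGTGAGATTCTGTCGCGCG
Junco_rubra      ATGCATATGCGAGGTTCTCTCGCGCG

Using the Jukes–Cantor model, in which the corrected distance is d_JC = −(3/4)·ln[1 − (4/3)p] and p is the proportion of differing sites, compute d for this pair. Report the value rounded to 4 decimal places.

0.2222

Mismatches occur at site 2 (A↔T), site 5 (C↔A), site 10 (T↔C), site 14 (A↔G), site 19 (G↔C).
p = 5/26 = 0.192308.
d = −0.75 · ln(1 − (4/3)·0.192308) = −0.75 · ln(0.743589) = −0.75 · (-0.296267) = 0.2222.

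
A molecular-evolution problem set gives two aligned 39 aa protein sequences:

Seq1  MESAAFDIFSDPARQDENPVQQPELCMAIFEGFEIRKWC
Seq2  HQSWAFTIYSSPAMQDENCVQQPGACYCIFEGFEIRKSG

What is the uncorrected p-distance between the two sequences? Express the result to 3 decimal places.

0.359

Mismatches occur at site 1 (M→H), site 2 (E→Q), site 4 (A→W), site 7 (D→T), site 9 (F→Y), site 11 (D→S), site 14 (R→M), site 19 (P→C), site 24 (E→G), site 25 (L→A), site 27 (M→Y), site 28 (A→C), site 38 (W→S), site 39 (C→G).
There are 14 differences over 39 sites, so p = 14/39 = 0.359.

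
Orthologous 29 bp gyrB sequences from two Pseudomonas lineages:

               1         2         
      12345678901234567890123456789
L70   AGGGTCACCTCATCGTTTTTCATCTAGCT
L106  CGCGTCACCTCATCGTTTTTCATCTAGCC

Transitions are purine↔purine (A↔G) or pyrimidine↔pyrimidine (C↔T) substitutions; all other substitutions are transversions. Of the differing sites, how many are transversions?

Mismatches occur at site 1 (A/C, transversion), site 3 (G/C, transversion), site 29 (T/C, transition).
Of the 3 differences, 1 transition and 2 transversions, so the answer is 2.

2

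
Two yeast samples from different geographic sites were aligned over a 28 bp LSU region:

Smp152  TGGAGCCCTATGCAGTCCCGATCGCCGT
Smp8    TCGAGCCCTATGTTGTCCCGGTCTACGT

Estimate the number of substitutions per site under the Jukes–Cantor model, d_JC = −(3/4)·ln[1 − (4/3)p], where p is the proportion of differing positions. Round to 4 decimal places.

The sequences differ at positions 2 (G/C), 13 (C/T), 14 (A/T), 21 (A/G), 24 (G/T), 25 (C/A).
p = 6/28 = 0.214286.
d = −0.75 · ln(1 − (4/3)·0.214286) = −0.75 · ln(0.714285) = −0.75 · (-0.336473) = 0.2524.

0.2524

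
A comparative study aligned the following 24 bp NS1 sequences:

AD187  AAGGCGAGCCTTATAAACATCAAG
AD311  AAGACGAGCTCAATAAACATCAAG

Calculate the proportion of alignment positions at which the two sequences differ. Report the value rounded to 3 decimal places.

The sequences differ at positions 4 (G/A), 10 (C/T), 11 (T/C), 12 (T/A).
There are 4 differences over 24 sites, so p = 4/24 = 0.167.

0.167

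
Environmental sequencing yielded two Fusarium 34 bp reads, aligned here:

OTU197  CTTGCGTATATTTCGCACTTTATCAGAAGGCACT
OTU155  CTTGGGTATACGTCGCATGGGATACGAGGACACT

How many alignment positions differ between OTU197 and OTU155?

11

Differing sites — 5:C/G; 11:T/C; 12:T/G; 18:C/T; 19:T/G; 20:T/G; 21:T/G; 24:C/A; 25:A/C; 28:A/G; 30:G/A.
That gives 11 mismatches out of 34 aligned sites, so the Hamming distance is 11.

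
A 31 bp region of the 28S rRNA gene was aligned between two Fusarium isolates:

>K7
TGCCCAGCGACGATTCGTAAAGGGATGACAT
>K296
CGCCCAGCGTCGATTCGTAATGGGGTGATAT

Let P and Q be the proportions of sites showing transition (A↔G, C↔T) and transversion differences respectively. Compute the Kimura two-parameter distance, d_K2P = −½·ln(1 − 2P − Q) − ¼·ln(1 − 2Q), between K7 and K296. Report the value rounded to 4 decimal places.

The sequences differ at positions 1 (T/C, transition), 10 (A/T, transversion), 21 (A/T, transversion), 25 (A/G, transition), 29 (C/T, transition).
Of the 5 differences, 3 transitions and 2 transversions over 31 sites: P = 3/31 = 0.096774, Q = 2/31 = 0.064516.
d = −0.5·ln(0.741936) − 0.25·ln(0.870968) = −0.5·(-0.298492) − 0.25·(-0.138150) = 0.1838.

0.1838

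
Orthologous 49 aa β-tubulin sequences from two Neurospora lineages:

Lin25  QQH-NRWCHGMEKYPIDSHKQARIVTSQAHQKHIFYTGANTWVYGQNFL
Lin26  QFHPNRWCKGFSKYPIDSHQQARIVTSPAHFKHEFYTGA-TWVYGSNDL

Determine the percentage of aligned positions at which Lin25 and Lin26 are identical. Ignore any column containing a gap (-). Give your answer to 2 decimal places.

78.72%

Excluding the 2 gap columns leaves 47 comparable sites.
Mismatches occur at site 2 (Q→F), site 9 (H→K), site 11 (M→F), site 12 (E→S), site 20 (K→Q), site 28 (Q→P), site 31 (Q→F), site 34 (I→E), site 46 (Q→S), site 48 (F→D).
37 of the 47 comparable sites match, so the percent identity is 37/47 × 100 = 78.72%.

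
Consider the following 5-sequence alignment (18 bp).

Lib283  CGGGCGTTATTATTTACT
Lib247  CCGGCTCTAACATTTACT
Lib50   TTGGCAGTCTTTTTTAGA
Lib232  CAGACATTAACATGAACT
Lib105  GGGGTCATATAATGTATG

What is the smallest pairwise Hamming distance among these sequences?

5

Pairwise Hamming distances:
  Lib283 vs Lib247: 5
  Lib283 vs Lib50: 8
  Lib283 vs Lib232: 7
  Lib283 vs Lib105: 8
  Lib247 vs Lib50: 10
  Lib247 vs Lib232: 6
  Lib247 vs Lib105: 10
  Lib50 vs Lib232: 12
  Lib50 vs Lib105: 11
  Lib232 vs Lib105: 11
The smallest is 5, between Lib283 and Lib247.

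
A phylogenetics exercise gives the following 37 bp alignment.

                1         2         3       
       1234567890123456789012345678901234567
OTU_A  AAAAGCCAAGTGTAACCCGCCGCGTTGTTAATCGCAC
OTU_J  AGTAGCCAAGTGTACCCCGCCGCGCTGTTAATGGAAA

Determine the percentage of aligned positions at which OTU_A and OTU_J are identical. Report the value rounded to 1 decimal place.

Mismatches occur at site 2 (A↔G), site 3 (A↔T), site 15 (A↔C), site 25 (T↔C), site 33 (C↔G), site 35 (C↔A), site 37 (C↔A).
30 of the 37 sites match, so the percent identity is 30/37 × 100 = 81.1%.

81.1%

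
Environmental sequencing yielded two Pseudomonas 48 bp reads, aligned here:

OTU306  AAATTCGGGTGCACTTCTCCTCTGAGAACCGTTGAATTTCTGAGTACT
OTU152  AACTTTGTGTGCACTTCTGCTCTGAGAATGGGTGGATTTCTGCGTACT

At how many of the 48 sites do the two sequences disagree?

9

Differing sites — 3:A/C; 6:C/T; 8:G/T; 19:C/G; 29:C/T; 30:C/G; 32:T/G; 35:A/G; 43:A/C.
That gives 9 mismatches out of 48 aligned sites, so the Hamming distance is 9.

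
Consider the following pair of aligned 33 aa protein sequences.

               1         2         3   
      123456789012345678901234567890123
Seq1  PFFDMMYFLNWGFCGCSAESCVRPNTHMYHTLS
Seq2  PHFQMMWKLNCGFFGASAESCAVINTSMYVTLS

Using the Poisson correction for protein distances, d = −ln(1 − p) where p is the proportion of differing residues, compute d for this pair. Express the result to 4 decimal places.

0.4520

Mismatches occur at site 2 (F→H), site 4 (D→Q), site 7 (Y→W), site 8 (F→K), site 11 (W→C), site 14 (C→F), site 16 (C→A), site 22 (V→A), site 23 (R→V), site 24 (P→I), site 27 (H→S), site 30 (H→V).
p = 12/33 = 0.363636.
d = −ln(1 − 0.363636) = −ln(0.636364) = 0.4520.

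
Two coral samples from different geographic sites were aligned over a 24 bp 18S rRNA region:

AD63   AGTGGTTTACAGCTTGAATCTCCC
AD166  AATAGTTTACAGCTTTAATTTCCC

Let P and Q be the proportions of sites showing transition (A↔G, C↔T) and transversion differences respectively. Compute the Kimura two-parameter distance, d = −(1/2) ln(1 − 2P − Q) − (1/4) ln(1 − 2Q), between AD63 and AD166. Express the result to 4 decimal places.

0.1942

Mismatches occur at site 2 (G→A, transition), site 4 (G→A, transition), site 16 (G→T, transversion), site 20 (C→T, transition).
Of the 4 differences, 3 transitions and 1 transversion over 24 sites: P = 3/24 = 0.125000, Q = 1/24 = 0.041667.
d = −0.5·ln(0.708333) − 0.25·ln(0.916666) = −0.5·(-0.344841) − 0.25·(-0.087012) = 0.1942.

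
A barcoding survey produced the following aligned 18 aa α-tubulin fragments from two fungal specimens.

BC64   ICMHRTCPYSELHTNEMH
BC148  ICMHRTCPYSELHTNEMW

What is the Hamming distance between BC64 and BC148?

1

Differing sites — 18:H/W.
That gives 1 mismatch out of 18 aligned sites, so the Hamming distance is 1.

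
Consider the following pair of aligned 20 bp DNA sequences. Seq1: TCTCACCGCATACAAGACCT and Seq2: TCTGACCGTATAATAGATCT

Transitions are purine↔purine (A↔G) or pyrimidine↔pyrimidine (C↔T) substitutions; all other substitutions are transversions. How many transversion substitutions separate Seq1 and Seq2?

Differing sites — 4:C/G (Tv); 9:C/T (Ti); 13:C/A (Tv); 14:A/T (Tv); 18:C/T (Ti).
Of the 5 differences, 2 transitions and 3 transversions, so the answer is 3.

3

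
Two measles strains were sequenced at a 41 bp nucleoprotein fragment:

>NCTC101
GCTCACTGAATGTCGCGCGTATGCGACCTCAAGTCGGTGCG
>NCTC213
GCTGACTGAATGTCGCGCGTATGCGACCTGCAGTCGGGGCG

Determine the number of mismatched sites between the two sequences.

4

Differing sites — 4:C/G; 30:C/G; 31:A/C; 38:T/G.
That gives 4 mismatches out of 41 aligned sites, so the Hamming distance is 4.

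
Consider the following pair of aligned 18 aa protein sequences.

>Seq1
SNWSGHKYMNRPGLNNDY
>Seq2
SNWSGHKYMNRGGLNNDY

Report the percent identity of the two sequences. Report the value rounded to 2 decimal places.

94.44%

A single mismatch occurs at site 12 (P↔G).
17 of the 18 sites match, so the percent identity is 17/18 × 100 = 94.44%.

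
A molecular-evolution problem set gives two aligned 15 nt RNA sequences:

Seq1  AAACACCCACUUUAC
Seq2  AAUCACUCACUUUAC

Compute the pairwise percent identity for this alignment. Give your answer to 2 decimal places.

86.67%

Mismatches occur at site 3 (A→U), site 7 (C→U).
13 of the 15 sites match, so the percent identity is 13/15 × 100 = 86.67%.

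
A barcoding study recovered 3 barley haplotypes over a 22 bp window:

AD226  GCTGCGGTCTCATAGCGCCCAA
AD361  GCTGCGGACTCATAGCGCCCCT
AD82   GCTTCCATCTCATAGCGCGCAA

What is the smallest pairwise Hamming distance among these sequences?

3

Pairwise Hamming distances:
  AD226 vs AD361: 3
  AD226 vs AD82: 4
  AD361 vs AD82: 7
The smallest is 3, between AD226 and AD361.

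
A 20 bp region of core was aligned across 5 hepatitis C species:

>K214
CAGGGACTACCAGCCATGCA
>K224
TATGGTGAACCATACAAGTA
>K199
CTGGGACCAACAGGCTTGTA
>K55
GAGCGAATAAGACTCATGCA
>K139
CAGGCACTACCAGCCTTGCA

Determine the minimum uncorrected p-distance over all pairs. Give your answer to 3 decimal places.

Pairwise Hamming distances:
  K214 vs K224: 9
  K214 vs K199: 6
  K214 vs K55: 7
  K214 vs K139: 2
  K224 vs K199: 11
  K224 vs K55: 12
  K224 vs K139: 11
  K199 vs K55: 10
  K199 vs K139: 6
  K55 vs K139: 9
The smallest is 2 mismatches, between K214 and K139; p = 2/20 = 0.100.

0.100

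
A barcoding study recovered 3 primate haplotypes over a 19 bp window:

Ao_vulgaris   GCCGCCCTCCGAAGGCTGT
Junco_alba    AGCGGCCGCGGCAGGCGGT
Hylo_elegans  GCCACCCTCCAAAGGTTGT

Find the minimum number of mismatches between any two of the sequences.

Pairwise Hamming distances:
  Ao_vulgaris vs Junco_alba: 7
  Ao_vulgaris vs Hylo_elegans: 3
  Junco_alba vs Hylo_elegans: 10
The smallest is 3, between Ao_vulgaris and Hylo_elegans.

3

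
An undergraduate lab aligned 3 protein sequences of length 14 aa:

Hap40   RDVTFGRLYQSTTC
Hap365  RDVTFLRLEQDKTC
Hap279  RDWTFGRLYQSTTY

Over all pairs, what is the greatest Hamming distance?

6

Pairwise Hamming distances:
  Hap40 vs Hap365: 4
  Hap40 vs Hap279: 2
  Hap365 vs Hap279: 6
The largest is 6, between Hap365 and Hap279.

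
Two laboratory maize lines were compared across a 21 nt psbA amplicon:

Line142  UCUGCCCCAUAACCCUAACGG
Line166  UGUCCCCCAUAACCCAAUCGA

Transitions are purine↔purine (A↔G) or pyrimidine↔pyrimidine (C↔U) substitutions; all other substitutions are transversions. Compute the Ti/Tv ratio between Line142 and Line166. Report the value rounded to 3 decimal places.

0.250

The sequences differ at positions 2 (C/G, transversion), 4 (G/C, transversion), 16 (U/A, transversion), 18 (A/U, transversion), 21 (G/A, transition).
Of the 5 differences, 1 transition and 4 transversions, so Ti/Tv = 1/4 = 0.250.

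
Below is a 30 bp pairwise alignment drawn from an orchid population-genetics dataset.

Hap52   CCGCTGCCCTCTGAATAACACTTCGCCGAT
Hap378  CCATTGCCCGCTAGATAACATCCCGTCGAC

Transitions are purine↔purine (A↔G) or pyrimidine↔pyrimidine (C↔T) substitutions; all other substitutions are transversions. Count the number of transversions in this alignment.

The sequences differ at positions 3 (G/A, transition), 4 (C/T, transition), 10 (T/G, transversion), 13 (G/A, transition), 14 (A/G, transition), 21 (C/T, transition), 22 (T/C, transition), 23 (T/C, transition), 26 (C/T, transition), 30 (T/C, transition).
Of the 10 differences, 9 transitions and 1 transversion, so the answer is 1.

1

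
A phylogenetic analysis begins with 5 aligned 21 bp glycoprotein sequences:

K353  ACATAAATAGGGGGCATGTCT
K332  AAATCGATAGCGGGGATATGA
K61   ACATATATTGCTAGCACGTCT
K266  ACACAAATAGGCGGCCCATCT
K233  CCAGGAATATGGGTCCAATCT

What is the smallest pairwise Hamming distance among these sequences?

Pairwise Hamming distances:
  K353 vs K332: 8
  K353 vs K61: 6
  K353 vs K266: 5
  K353 vs K233: 8
  K332 vs K61: 11
  K332 vs K266: 11
  K332 vs K233: 13
  K61 vs K266: 8
  K61 vs K233: 13
  K266 vs K233: 7
The smallest is 5, between K353 and K266.

5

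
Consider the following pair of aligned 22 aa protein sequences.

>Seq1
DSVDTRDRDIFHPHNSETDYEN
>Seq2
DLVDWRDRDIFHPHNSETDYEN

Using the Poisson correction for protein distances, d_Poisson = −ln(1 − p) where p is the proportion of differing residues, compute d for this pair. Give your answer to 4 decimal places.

0.0953

Mismatches occur at site 2 (S→L), site 5 (T→W).
p = 2/22 = 0.090909.
d = −ln(1 − 0.090909) = −ln(0.909091) = 0.0953.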